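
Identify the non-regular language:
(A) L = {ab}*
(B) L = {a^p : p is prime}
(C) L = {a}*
(B) {a^p : p is prime}

(B) L = {a^p : p is prime} is NOT regular.

The pumping lemma can be used to prove this:
After pumping, the length becomes composite

The other languages are regular because they can be recognized by finite automata.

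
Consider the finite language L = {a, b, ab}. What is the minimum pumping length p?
p = 3

For a finite language L, the pumping lemma holds vacuously if p > max|s| for s ∈ L.

The longest string in L = {a, b, ab} has length 2.
If p = 3, then no string s ∈ L has |s| ≥ p, so the condition is vacuously true.

The minimum pumping length is p = 3.

Why no smaller p works: for any p ≤ 2, the longest string s ∈ L has |s| = 2 ≥ p, so it would
have to be pumpable; but pumping up (i = 2, 3, ...) produces ever longer strings, which cannot all lie in the
finite language L. So the pumping property fails for every p ≤ 2.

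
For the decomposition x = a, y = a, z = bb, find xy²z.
aaabb

Given x = 'a', y = 'a', z = 'bb' and i = 2:

xy^2z = x + y·y·...·y (2 times) + z
       = 'a' + 'a'^2 + 'bb'
       = 'a' + 'aa' + 'bb'
       = 'aaabb'

The pumped string is 'aaabb' with length 5.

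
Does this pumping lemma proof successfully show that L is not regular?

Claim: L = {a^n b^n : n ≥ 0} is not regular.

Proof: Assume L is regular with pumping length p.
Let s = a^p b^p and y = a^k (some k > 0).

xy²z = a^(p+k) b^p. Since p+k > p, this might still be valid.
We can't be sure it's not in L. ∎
The proof is INCORRECT.

Error: The conclusion is wrong.
xy²z = a^(p+k) b^p is definitely NOT in L because the number of a's (p+k) ≠ number of b's (p).
The proof incorrectly doubts what is actually a valid contradiction.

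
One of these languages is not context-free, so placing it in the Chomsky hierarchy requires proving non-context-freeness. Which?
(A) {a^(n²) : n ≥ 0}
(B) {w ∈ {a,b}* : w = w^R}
(A) {a^(n²) : n ≥ 0}

(A) {a^(n²) : n ≥ 0} requires the CFL pumping lemma.

- {w ∈ {a,b}* : w = w^R} is context-free (but not regular)
  • Can be shown non-regular with the regular pumping lemma
  • After pumping, the string is no longer symmetric

- {a^(n²) : n ≥ 0} is NOT context-free
  • Requires the CFL pumping lemma to prove
  • Gaps between squares grow unboundedly

The CFL pumping lemma is "stronger" in that it can prove non-membership
in the larger class of context-free languages.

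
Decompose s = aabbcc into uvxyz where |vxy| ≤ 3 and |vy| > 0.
u='aa', v='b', x='b', y='c', z='c'

For s = aabbcc with pumping length p = 3:

One valid decomposition:
- u = 'aa'
- v = 'b'
- x = 'b'
- y = 'c'
- z = 'c'

Verification:
- uvxyz = 'aa' + 'b' + 'b' + 'c' + 'c' = aabbcc ✓
- |vxy| = |'bbc'| = 3 ≤ 3 ✓
- |vy| = |'bc'| = 2 > 0 ✓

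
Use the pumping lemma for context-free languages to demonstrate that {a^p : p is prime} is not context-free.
Assume for contradiction that L is context-free, and let p ≥ 1 be the pumping length given by the pumping lemma for CFLs.
Choose a prime q with q ≥ p and let s = a^q. Then s ∈ L and |s| = q ≥ p.
By the CFL pumping lemma, s = uvxyz for some u, v, x, y, z with |vxy| ≤ p, |vy| ≥ 1, and uv^i xy^i z ∈ L for every i ≥ 0.
All symbols are a's, so only lengths matter: let k = |vy|, with 1 ≤ k ≤ p. Then |uv^i xy^i z| = q + (i − 1)k.

Take i = q + 1: the length is q + qk = q(k + 1).
Both factors satisfy q ≥ 2 and k + 1 ≥ 2, so q(k + 1) is composite and uv^(q+1) xy^(q+1) z ∉ L.

This contradicts the CFL pumping lemma, which requires uv^i xy^i z ∈ L for all i ≥ 0.
Hence L = {a^p : p is prime} is not context-free. ∎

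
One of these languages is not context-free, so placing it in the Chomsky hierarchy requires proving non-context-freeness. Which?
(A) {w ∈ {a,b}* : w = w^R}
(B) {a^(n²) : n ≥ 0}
(B) {a^(n²) : n ≥ 0}

(B) {a^(n²) : n ≥ 0} requires the CFL pumping lemma.

- {w ∈ {a,b}* : w = w^R} is context-free (but not regular)
  • Can be shown non-regular with the regular pumping lemma
  • After pumping, the string is no longer symmetric

- {a^(n²) : n ≥ 0} is NOT context-free
  • Requires the CFL pumping lemma to prove
  • Gaps between squares grow unboundedly

The CFL pumping lemma is "stronger" in that it can prove non-membership
in the larger class of context-free languages.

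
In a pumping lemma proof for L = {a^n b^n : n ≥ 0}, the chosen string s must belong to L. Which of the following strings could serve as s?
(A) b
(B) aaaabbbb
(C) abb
(B) aaaabbbb

The pumping lemma is applied to a string s that lies in L, so first check membership of each option:
- (A) b has 0 a's and 1 b's; 0 ≠ 1, so it is not in L ✗
- (B) aaaabbbb = a^4 b^4 has equal counts (4 = 4), so it is in L ✓
- (C) abb has 1 a's and 2 b's; 1 ≠ 2, so it is not in L ✗

Only (B) aaaabbbb is in L, so it is the only candidate that could play the role of s.
(In a complete proof one picks s in terms of the pumping length p so that |s| ≥ p is guaranteed; a fixed string like aaaabbbb illustrates the shape of such an s.)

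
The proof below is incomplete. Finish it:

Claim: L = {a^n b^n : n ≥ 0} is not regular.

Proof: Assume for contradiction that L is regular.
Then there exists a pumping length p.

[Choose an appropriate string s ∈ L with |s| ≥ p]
s = a^p b^p

This string is in L (has equal a's and b's) and has length 2p ≥ p.
Any decomposition xyz with |xy| ≤ p means y consists only of a's,
so pumping will unbalance the counts.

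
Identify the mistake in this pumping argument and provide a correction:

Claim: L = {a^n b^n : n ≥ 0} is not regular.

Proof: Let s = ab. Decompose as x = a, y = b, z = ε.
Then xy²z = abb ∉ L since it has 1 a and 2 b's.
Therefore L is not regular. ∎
Error: The string s = ab might be shorter than the pumping length p.

Correction: Choose s = a^p b^p to ensure |s| ≥ p. Also, the decomposition is wrong: with |xy| ≤ p, y cannot include b's when s starts with p a's.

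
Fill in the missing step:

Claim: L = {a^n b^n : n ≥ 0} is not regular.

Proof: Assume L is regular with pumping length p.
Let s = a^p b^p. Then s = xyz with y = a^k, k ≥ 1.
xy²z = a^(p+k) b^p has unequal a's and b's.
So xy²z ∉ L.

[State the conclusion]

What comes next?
This contradicts the pumping lemma for regular languages,
which guarantees xy^i z ∈ L for all i ≥ 0.

Since our assumption that L is regular leads to a contradiction,
we conclude that L = {a^n b^n : n ≥ 0} is NOT regular. ∎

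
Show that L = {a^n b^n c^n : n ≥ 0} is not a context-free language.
Assume for contradiction that L is context-free, and let p ≥ 1 be the pumping length given by the pumping lemma for CFLs.
Choose s = a^p b^p c^p. Then s ∈ L and |s| = 3p ≥ p.
By the CFL pumping lemma, s = uvxyz for some u, v, x, y, z with |vxy| ≤ p, |vy| ≥ 1, and uv^i xy^i z ∈ L for every i ≥ 0.

Because |vxy| ≤ p, the window vxy cannot contain both an a and a c: any substring of s containing both must include the entire block b^p plus at least one a and one c, so it has length ≥ p + 2 > p.
Hence at least one of the letters a, c does not occur in vy at all.

Take i = 0: the string uxz is obtained from s by deleting |vy| ≥ 1 symbols, so |uxz| = 3p − |vy| < 3p.
But the letter (a or c) that does not occur in vy still occurs exactly p times in uxz. Every string of L with exactly p copies of some letter is a^p b^p c^p, of length 3p. Since |uxz| < 3p, uxz ∉ L.

This contradicts the CFL pumping lemma, which requires uv^i xy^i z ∈ L for all i ≥ 0.
Hence L = {a^n b^n c^n : n ≥ 0} is not context-free. ∎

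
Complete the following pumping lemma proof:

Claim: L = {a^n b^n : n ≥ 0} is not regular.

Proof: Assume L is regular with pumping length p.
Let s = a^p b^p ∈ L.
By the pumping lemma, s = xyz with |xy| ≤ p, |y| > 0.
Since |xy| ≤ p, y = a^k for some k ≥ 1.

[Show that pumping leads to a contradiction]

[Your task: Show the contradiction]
Consider xy²z = a^(p+k) b^p.

Since k ≥ 1, we have p + k > p.
So xy²z has more a's than b's: (p+k) a's vs p b's.
This means xy²z ∉ L because a^n b^n requires equal counts.

This contradicts the pumping lemma which states xy²z ∈ L.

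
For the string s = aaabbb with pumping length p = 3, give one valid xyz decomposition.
x = '', y = 'aa', z = 'abbb'

For s = aaabbb and p = 3, one valid decomposition is:
- x = '' (length 0)
- y = 'aa' (length 2)
- z = 'abbb' (length 4)

Verification:
- xyz = '' + 'aa' + 'abbb' = aaabbb ✓
- |xy| = 2 ≤ 3 ✓
- |y| = 2 > 0 ✓

All pumping lemma constraints are satisfied.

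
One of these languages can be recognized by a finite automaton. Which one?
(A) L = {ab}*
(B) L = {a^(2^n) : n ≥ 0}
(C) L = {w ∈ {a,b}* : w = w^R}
(A) {ab}*

(A) L = {ab}* is regular.

This can be recognized by a finite automaton (DFA/NFA).
Regular expressions like {ab}* define regular languages.

The other choices are not regular:
- {w ∈ {a,b}* : w = w^R}: After pumping, the string is no longer symmetric
- {a^(2^n) : n ≥ 0}: After pumping, length is no longer a power of 2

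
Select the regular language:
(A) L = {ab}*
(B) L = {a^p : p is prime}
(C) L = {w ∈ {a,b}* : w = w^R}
(A) {ab}*

(A) L = {ab}* is regular.

This can be recognized by a finite automaton (DFA/NFA).
Regular expressions like {ab}* define regular languages.

The other choices are not regular:
- {a^p : p is prime}: After pumping, the length becomes composite
- {w ∈ {a,b}* : w = w^R}: After pumping, the string is no longer symmetric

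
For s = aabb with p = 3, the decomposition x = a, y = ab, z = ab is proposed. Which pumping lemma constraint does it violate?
Violated: xyz = s

The decomposition x = a, y = ab, z = ab for s = aabb with p = 3
violates the constraint: xyz = s

xyz = 'a' + 'ab' + 'ab' = 'aabab' ≠ 'aabb' = s. The decomposition doesn't reconstruct s.

Pumping lemma constraints:
1. xyz = s (decomposition is valid)
2. |xy| ≤ p
3. |y| > 0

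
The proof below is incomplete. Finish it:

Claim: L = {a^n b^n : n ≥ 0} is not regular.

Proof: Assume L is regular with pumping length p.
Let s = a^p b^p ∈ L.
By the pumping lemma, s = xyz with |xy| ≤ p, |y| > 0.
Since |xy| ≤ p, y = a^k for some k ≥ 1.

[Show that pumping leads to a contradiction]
Consider xy²z = a^(p+k) b^p.

Since k ≥ 1, we have p + k > p.
So xy²z has more a's than b's: (p+k) a's vs p b's.
This means xy²z ∉ L because a^n b^n requires equal counts.

This contradicts the pumping lemma which states xy²z ∈ L.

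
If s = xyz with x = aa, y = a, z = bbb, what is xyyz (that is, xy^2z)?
aaaabbb

Given x = 'aa', y = 'a', z = 'bbb' and i = 2:

xy^2z = x + y·y·...·y (2 times) + z
       = 'aa' + 'a'^2 + 'bbb'
       = 'aa' + 'aa' + 'bbb'
       = 'aaaabbb'

The pumped string is 'aaaabbb' with length 7.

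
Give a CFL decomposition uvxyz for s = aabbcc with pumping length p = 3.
u='aa', v='b', x='b', y='c', z='c'

For s = aabbcc with pumping length p = 3:

One valid decomposition:
- u = 'aa'
- v = 'b'
- x = 'b'
- y = 'c'
- z = 'c'

Verification:
- uvxyz = 'aa' + 'b' + 'b' + 'c' + 'c' = aabbcc ✓
- |vxy| = |'bbc'| = 3 ≤ 3 ✓
- |vy| = |'bc'| = 2 > 0 ✓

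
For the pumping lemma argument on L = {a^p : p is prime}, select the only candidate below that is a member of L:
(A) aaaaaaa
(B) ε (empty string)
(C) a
(A) aaaaaaa

The pumping lemma is applied to a string s that lies in L, so first check membership of each option:
- (A) aaaaaaa has length 7, which is prime, so it is in L ✓
- (B) ε has length 0, which is not prime, so it is not in L ✗
- (C) a has length 1, which is not prime, so it is not in L ✗

Only (A) aaaaaaa is in L, so it is the only candidate that could play the role of s.
(In a complete proof one picks s in terms of the pumping length p so that |s| ≥ p is guaranteed; a fixed string like aaaaaaa illustrates the shape of such an s.)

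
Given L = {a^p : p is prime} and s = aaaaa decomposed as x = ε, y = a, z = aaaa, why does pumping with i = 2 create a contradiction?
xy²z = aaaaaa ∉ L

Pumping with i = 2 replaces y = a by y² = aa:
- Original: s = xyz = aaaaa; aaaaa has length 5, which is prime, so it is in L
- Pumped: xy²z = ε · aa · aaaa = aaaaaa
- aaaaaa has length 6 = 2 × 3, which is not prime, so it is not in L

The pumping lemma would require xy²z ∈ L, so this decomposition yields a contradiction.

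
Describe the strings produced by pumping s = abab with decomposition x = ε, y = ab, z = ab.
{xy^i z : i ≥ 0} = {(ab)^(i+1) : i ≥ 0} = {ab, abab, ababab, ...}

With x = ε, y = ab, z = ab: Pumping 'ab' gives strings of alternating a's and b's.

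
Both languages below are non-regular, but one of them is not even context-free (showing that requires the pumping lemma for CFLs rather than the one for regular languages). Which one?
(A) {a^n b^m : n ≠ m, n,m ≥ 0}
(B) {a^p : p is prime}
(B) {a^p : p is prime}

(B) {a^p : p is prime} requires the CFL pumping lemma.

- {a^n b^m : n ≠ m, n,m ≥ 0} is context-free (but not regular)
  • Can be shown non-regular with the regular pumping lemma
  • After pumping a's, we can make n = m

- {a^p : p is prime} is NOT context-free
  • Requires the CFL pumping lemma to prove
  • The CFL pumping lemma also fails because prime gaps are unbounded

The CFL pumping lemma is "stronger" in that it can prove non-membership
in the larger class of context-free languages.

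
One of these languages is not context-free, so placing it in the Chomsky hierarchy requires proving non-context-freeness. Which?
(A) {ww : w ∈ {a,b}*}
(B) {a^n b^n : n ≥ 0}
(A) {ww : w ∈ {a,b}*}

(A) {ww : w ∈ {a,b}*} requires the CFL pumping lemma.

- {a^n b^n : n ≥ 0} is context-free (but not regular)
  • Can be shown non-regular with the regular pumping lemma
  • After pumping, the number of a's and b's become unequal

- {ww : w ∈ {a,b}*} is NOT context-free
  • Requires the CFL pumping lemma to prove
  • Cannot verify equality of two arbitrary substrings

The CFL pumping lemma is "stronger" in that it can prove non-membership
in the larger class of context-free languages.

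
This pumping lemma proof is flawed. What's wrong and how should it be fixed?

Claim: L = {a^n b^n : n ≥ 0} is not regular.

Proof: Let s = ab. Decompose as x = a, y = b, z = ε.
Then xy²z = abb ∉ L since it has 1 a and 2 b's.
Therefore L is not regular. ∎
Error: The string s = ab might be shorter than the pumping length p.

Correction: Choose s = a^p b^p to ensure |s| ≥ p. Also, the decomposition is wrong: with |xy| ≤ p, y cannot include b's when s starts with p a's.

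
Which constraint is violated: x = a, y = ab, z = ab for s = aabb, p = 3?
Violated: xyz = s

The decomposition x = a, y = ab, z = ab for s = aabb with p = 3
violates the constraint: xyz = s

xyz = 'a' + 'ab' + 'ab' = 'aabab' ≠ 'aabb' = s. The decomposition doesn't reconstruct s.

Pumping lemma constraints:
1. xyz = s (decomposition is valid)
2. |xy| ≤ p
3. |y| > 0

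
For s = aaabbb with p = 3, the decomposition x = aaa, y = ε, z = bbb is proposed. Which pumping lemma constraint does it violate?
Violated: |y| > 0

The decomposition x = aaa, y = ε, z = bbb for s = aaabbb with p = 3
violates the constraint: |y| > 0

|y| = 0, but the pumping lemma requires |y| > 0 (y must be non-empty).

Pumping lemma constraints:
1. xyz = s (decomposition is valid)
2. |xy| ≤ p
3. |y| > 0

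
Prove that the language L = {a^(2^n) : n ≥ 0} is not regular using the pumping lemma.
Assume for contradiction that L is regular, and let p ≥ 1 be the pumping length given by the pumping lemma.
Choose s = a^(2^p). Then s ∈ L and |s| = 2^p ≥ p.
By the pumping lemma, s = xyz for some x, y, z with |xy| ≤ p, |y| ≥ 1, and xy^i z ∈ L for every i ≥ 0.
Here y = a^k for some k with 1 ≤ k ≤ |xy| ≤ p, and p < 2^p.

Take i = 2: |xy²z| = 2^p + k.
Now 2^p < 2^p + k ≤ 2^p + p < 2^p + 2^p = 2^(p+1).
So |xy²z| lies strictly between the consecutive powers of two 2^p and 2^(p+1), hence is not a power of 2, and xy²z ∉ L.

This contradicts the pumping lemma, which requires xy^i z ∈ L for all i ≥ 0.
Hence L = {a^(2^n) : n ≥ 0} is not regular. ∎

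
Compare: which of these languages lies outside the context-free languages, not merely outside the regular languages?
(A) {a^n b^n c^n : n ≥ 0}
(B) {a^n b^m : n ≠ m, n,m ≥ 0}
(A) {a^n b^n c^n : n ≥ 0}

(A) {a^n b^n c^n : n ≥ 0} requires the CFL pumping lemma.

- {a^n b^m : n ≠ m, n,m ≥ 0} is context-free (but not regular)
  • Can be shown non-regular with the regular pumping lemma
  • After pumping a's, we can make n = m

- {a^n b^n c^n : n ≥ 0} is NOT context-free
  • Requires the CFL pumping lemma to prove
  • Cannot maintain three equal counts simultaneously

The CFL pumping lemma is "stronger" in that it can prove non-membership
in the larger class of context-free languages.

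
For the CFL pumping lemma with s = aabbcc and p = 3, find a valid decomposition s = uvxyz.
u='aa', v='b', x='b', y='c', z='c'

For s = aabbcc with pumping length p = 3:

One valid decomposition:
- u = 'aa'
- v = 'b'
- x = 'b'
- y = 'c'
- z = 'c'

Verification:
- uvxyz = 'aa' + 'b' + 'b' + 'c' + 'c' = aabbcc ✓
- |vxy| = |'bbc'| = 3 ≤ 3 ✓
- |vy| = |'bc'| = 2 > 0 ✓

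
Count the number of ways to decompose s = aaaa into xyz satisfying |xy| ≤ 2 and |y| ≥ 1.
3

For s = 'aaaa' with pumping length p = 2:

Constraints: |xy| ≤ 2, |y| > 0

Valid decompositions (|xy| ≤ p, |y| ≥ 1):
  • x='', y='a', z='aaa'
  • x='a', y='a', z='aa'
  • x='', y='aa', z='aa'

Total count: 3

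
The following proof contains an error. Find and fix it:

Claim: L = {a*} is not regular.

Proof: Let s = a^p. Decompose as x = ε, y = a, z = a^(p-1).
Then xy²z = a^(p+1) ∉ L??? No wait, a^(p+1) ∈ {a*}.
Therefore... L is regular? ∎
Error: The proof attempts to show a*  is not regular, but a* IS regular!

Correction: a* is a regular language (recognized by a simple DFA with one accepting state and self-loop on 'a'). The pumping lemma can only prove non-regularity, not regularity. For regular languages, pumping always works.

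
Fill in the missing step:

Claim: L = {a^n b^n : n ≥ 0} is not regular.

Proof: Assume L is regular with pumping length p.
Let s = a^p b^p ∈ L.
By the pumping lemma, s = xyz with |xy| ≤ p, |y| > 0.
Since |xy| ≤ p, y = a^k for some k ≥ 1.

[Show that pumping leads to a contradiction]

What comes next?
Consider xy²z = a^(p+k) b^p.

Since k ≥ 1, we have p + k > p.
So xy²z has more a's than b's: (p+k) a's vs p b's.
This means xy²z ∉ L because a^n b^n requires equal counts.

This contradicts the pumping lemma which states xy²z ∈ L.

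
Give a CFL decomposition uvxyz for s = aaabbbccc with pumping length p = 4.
u='aa', v='a', x='bb', y='b', z='ccc'

For s = aaabbbccc with pumping length p = 4:

One valid decomposition:
- u = 'aa'
- v = 'a'
- x = 'bb'
- y = 'b'
- z = 'ccc'

Verification:
- uvxyz = 'aa' + 'a' + 'bb' + 'b' + 'ccc' = aaabbbccc ✓
- |vxy| = |'abbb'| = 4 ≤ 4 ✓
- |vy| = |'ab'| = 2 > 0 ✓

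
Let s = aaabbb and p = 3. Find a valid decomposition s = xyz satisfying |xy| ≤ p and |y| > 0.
x = '', y = 'aaa', z = 'bbb'

For s = aaabbb and p = 3, one valid decomposition is:
- x = '' (length 0)
- y = 'aaa' (length 3)
- z = 'bbb' (length 3)

Verification:
- xyz = '' + 'aaa' + 'bbb' = aaabbb ✓
- |xy| = 3 ≤ 3 ✓
- |y| = 3 > 0 ✓

All pumping lemma constraints are satisfied.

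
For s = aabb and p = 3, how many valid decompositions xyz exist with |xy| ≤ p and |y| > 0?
6

For s = 'aabb' with pumping length p = 3:

Constraints: |xy| ≤ 3, |y| > 0

Valid decompositions (|xy| ≤ p, |y| ≥ 1):
  • x='', y='a', z='abb'
  • x='a', y='a', z='bb'
  • x='', y='aa', z='bb'
  • x='aa', y='b', z='b'
  • x='a', y='ab', z='b'
  • x='', y='aab', z='b'

Total count: 6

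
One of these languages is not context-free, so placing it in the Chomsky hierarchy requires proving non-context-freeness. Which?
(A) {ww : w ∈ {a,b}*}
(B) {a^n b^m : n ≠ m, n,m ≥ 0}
(A) {ww : w ∈ {a,b}*}

(A) {ww : w ∈ {a,b}*} requires the CFL pumping lemma.

- {a^n b^m : n ≠ m, n,m ≥ 0} is context-free (but not regular)
  • Can be shown non-regular with the regular pumping lemma
  • After pumping a's, we can make n = m

- {ww : w ∈ {a,b}*} is NOT context-free
  • Requires the CFL pumping lemma to prove
  • Even a PDA cannot compare two arbitrary halves symbol by symbol; CFL pumping on a^p b^p a^p b^p fails

The CFL pumping lemma is "stronger" in that it can prove non-membership
in the larger class of context-free languages.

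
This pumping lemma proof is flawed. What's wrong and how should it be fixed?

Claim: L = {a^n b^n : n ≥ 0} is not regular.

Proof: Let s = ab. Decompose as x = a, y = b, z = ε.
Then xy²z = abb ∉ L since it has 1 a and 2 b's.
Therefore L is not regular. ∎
Error: The string s = ab might be shorter than the pumping length p.

Correction: Choose s = a^p b^p to ensure |s| ≥ p. Also, the decomposition is wrong: with |xy| ≤ p, y cannot include b's when s starts with p a's.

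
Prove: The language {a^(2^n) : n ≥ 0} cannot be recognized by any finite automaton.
Assume for contradiction that L is regular, and let p ≥ 1 be the pumping length given by the pumping lemma.
Choose s = a^(2^p). Then s ∈ L and |s| = 2^p ≥ p.
By the pumping lemma, s = xyz for some x, y, z with |xy| ≤ p, |y| ≥ 1, and xy^i z ∈ L for every i ≥ 0.
Here y = a^k for some k with 1 ≤ k ≤ |xy| ≤ p, and p < 2^p.

Take i = 2: |xy²z| = 2^p + k.
Now 2^p < 2^p + k ≤ 2^p + p < 2^p + 2^p = 2^(p+1).
So |xy²z| lies strictly between the consecutive powers of two 2^p and 2^(p+1), hence is not a power of 2, and xy²z ∉ L.

This contradicts the pumping lemma, which requires xy^i z ∈ L for all i ≥ 0.
Hence L = {a^(2^n) : n ≥ 0} is not regular. ∎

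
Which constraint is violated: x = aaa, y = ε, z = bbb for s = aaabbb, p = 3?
Violated: |y| > 0

The decomposition x = aaa, y = ε, z = bbb for s = aaabbb with p = 3
violates the constraint: |y| > 0

|y| = 0, but the pumping lemma requires |y| > 0 (y must be non-empty).

Pumping lemma constraints:
1. xyz = s (decomposition is valid)
2. |xy| ≤ p
3. |y| > 0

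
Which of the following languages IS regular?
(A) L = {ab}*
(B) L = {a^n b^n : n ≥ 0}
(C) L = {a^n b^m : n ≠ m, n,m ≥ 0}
(A) {ab}*

(A) L = {ab}* is regular.

This can be recognized by a finite automaton (DFA/NFA).
Regular expressions like {ab}* define regular languages.

The other choices are not regular:
- {a^n b^n : n ≥ 0}: After pumping, the number of a's and b's become unequal
- {a^n b^m : n ≠ m, n,m ≥ 0}: After pumping a's, we can make n = m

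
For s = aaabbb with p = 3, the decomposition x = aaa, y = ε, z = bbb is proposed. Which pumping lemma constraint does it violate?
Violated: |y| > 0

The decomposition x = aaa, y = ε, z = bbb for s = aaabbb with p = 3
violates the constraint: |y| > 0

|y| = 0, but the pumping lemma requires |y| > 0 (y must be non-empty).

Pumping lemma constraints:
1. xyz = s (decomposition is valid)
2. |xy| ≤ p
3. |y| > 0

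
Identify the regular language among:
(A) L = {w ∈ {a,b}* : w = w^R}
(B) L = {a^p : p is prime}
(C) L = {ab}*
(C) {ab}*

(C) L = {ab}* is regular.

This can be recognized by a finite automaton (DFA/NFA).
Regular expressions like {ab}* define regular languages.

The other choices are not regular:
- {w ∈ {a,b}* : w = w^R}: After pumping, the string is no longer symmetric
- {a^p : p is prime}: After pumping, the length becomes composite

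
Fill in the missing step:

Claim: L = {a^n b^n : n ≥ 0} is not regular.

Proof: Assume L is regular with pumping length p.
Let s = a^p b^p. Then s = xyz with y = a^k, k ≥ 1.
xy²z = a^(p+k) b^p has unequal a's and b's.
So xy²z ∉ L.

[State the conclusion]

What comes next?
This contradicts the pumping lemma for regular languages,
which guarantees xy^i z ∈ L for all i ≥ 0.

Since our assumption that L is regular leads to a contradiction,
we conclude that L = {a^n b^n : n ≥ 0} is NOT regular. ∎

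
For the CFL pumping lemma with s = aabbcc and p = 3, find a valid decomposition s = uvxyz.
u='aa', v='b', x='b', y='c', z='c'

For s = aabbcc with pumping length p = 3:

One valid decomposition:
- u = 'aa'
- v = 'b'
- x = 'b'
- y = 'c'
- z = 'c'

Verification:
- uvxyz = 'aa' + 'b' + 'b' + 'c' + 'c' = aabbcc ✓
- |vxy| = |'bbc'| = 3 ≤ 3 ✓
- |vy| = |'bc'| = 2 > 0 ✓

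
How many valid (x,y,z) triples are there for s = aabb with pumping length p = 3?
6

For s = 'aabb' with pumping length p = 3:

Constraints: |xy| ≤ 3, |y| > 0

Valid decompositions (|xy| ≤ p, |y| ≥ 1):
  • x='', y='a', z='abb'
  • x='a', y='a', z='bb'
  • x='', y='aa', z='bb'
  • x='aa', y='b', z='b'
  • x='a', y='ab', z='b'
  • x='', y='aab', z='b'

Total count: 6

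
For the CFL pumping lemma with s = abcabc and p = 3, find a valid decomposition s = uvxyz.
u='ab', v='c', x='a', y='b', z='c'

For s = abcabc with pumping length p = 3:

One valid decomposition:
- u = 'ab'
- v = 'c'
- x = 'a'
- y = 'b'
- z = 'c'

Verification:
- uvxyz = 'ab' + 'c' + 'a' + 'b' + 'c' = abcabc ✓
- |vxy| = |'cab'| = 3 ≤ 3 ✓
- |vy| = |'cb'| = 2 > 0 ✓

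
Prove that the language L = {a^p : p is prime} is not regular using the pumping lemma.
Assume for contradiction that L is regular, and let p ≥ 1 be the pumping length given by the pumping lemma.
Choose a prime q with q ≥ p (one exists because there are infinitely many primes) and let s = a^q. Then s ∈ L and |s| = q ≥ p.
By the pumping lemma, s = xyz for some x, y, z with |xy| ≤ p, |y| ≥ 1, and xy^i z ∈ L for every i ≥ 0.
Here y = a^k for some k with 1 ≤ k ≤ p, and xy^i z = a^(q + (i − 1)k) for every i ≥ 0.

Take i = q + 1: |xy^(q+1) z| = q + qk = q(k + 1).
Both factors satisfy q ≥ 2 and k + 1 ≥ 2, so q(k + 1) is composite, and xy^(q+1) z ∉ L.

This contradicts the pumping lemma, which requires xy^i z ∈ L for all i ≥ 0.
Hence L = {a^p : p is prime} is not regular. ∎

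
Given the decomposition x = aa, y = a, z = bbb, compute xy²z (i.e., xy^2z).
aaaabbb

Given x = 'aa', y = 'a', z = 'bbb' and i = 2:

xy^2z = x + y·y·...·y (2 times) + z
       = 'aa' + 'a'^2 + 'bbb'
       = 'aa' + 'aa' + 'bbb'
       = 'aaaabbb'

The pumped string is 'aaaabbb' with length 7.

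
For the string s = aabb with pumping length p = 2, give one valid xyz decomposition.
x = '', y = 'a', z = 'abb'

For s = aabb and p = 2, one valid decomposition is:
- x = '' (length 0)
- y = 'a' (length 1)
- z = 'abb' (length 3)

Verification:
- xyz = '' + 'a' + 'abb' = aabb ✓
- |xy| = 1 ≤ 2 ✓
- |y| = 1 > 0 ✓

All pumping lemma constraints are satisfied.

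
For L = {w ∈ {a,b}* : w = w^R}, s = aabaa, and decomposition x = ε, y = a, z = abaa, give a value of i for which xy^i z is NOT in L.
i = 0

xy⁰z = ε · ε · abaa = abaa; abaa reversed is aaba ≠ abaa, so it is not a palindrome and is not in L.
(Other choices also work, e.g. i = 2, 3; only i = 1 is guaranteed to stay in L since xy¹z = s.)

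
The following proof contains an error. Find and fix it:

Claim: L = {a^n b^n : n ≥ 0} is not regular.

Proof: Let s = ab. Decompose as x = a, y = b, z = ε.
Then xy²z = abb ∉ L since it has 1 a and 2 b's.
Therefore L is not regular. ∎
Error: The string s = ab might be shorter than the pumping length p.

Correction: Choose s = a^p b^p to ensure |s| ≥ p. Also, the decomposition is wrong: with |xy| ≤ p, y cannot include b's when s starts with p a's.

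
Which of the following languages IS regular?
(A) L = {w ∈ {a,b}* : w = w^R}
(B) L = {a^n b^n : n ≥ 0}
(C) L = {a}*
(C) {a}*

(C) L = {a}* is regular.

This can be recognized by a finite automaton (DFA/NFA).
Regular expressions like {a}* define regular languages.

The other choices are not regular:
- {a^n b^n : n ≥ 0}: After pumping, the number of a's and b's become unequal
- {w ∈ {a,b}* : w = w^R}: After pumping, the string is no longer symmetric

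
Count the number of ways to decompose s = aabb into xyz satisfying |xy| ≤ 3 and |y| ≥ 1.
6

For s = 'aabb' with pumping length p = 3:

Constraints: |xy| ≤ 3, |y| > 0

Valid decompositions (|xy| ≤ p, |y| ≥ 1):
  • x='', y='a', z='abb'
  • x='a', y='a', z='bb'
  • x='', y='aa', z='bb'
  • x='aa', y='b', z='b'
  • x='a', y='ab', z='b'
  • x='', y='aab', z='b'

Total count: 6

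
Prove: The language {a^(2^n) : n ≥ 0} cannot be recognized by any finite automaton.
Assume for contradiction that L is regular, and let p ≥ 1 be the pumping length given by the pumping lemma.
Choose s = a^(2^p). Then s ∈ L and |s| = 2^p ≥ p.
By the pumping lemma, s = xyz for some x, y, z with |xy| ≤ p, |y| ≥ 1, and xy^i z ∈ L for every i ≥ 0.
Here y = a^k for some k with 1 ≤ k ≤ |xy| ≤ p, and p < 2^p.

Take i = 2: |xy²z| = 2^p + k.
Now 2^p < 2^p + k ≤ 2^p + p < 2^p + 2^p = 2^(p+1).
So |xy²z| lies strictly between the consecutive powers of two 2^p and 2^(p+1), hence is not a power of 2, and xy²z ∉ L.

This contradicts the pumping lemma, which requires xy^i z ∈ L for all i ≥ 0.
Hence L = {a^(2^n) : n ≥ 0} is not regular. ∎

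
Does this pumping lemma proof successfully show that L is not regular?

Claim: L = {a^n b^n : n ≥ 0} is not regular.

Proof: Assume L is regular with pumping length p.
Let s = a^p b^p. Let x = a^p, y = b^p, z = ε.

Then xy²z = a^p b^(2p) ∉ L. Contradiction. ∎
The proof is INCORRECT.

Error: The decomposition violates |xy| ≤ p.
With x = a^p and y = b^p, we have |xy| = 2p > p.
The pumping lemma requires |xy| ≤ p, so y must be within the first p characters.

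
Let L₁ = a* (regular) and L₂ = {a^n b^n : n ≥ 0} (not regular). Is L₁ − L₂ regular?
Yes — L₁ − L₂ is regular.

The only string of a* that lies in {a^n b^n} is ε, so L₁ − L₂ = a* − {ε} = a⁺ = aa*, which is regular.

Note that the bare facts "L₁ regular, L₂ non-regular" do not settle the question by themselves: the closure of regular languages under ∪, ∩, complement and difference applies only when BOTH operands are regular. With a non-regular operand the result can come out regular or non-regular depending on the specific languages, so one has to work out L₁ − L₂ for this particular pair, as above.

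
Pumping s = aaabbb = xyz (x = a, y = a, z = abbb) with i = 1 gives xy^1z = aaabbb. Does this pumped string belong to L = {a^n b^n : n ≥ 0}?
Yes

xy¹z = a · a · abbb = aaabbb.
aaabbb = a^3 b^3 has equal counts (3 = 3), so it is in L.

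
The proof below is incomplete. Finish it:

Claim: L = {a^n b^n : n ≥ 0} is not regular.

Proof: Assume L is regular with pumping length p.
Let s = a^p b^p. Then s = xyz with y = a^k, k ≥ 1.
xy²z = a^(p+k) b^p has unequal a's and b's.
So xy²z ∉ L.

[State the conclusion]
This contradicts the pumping lemma for regular languages,
which guarantees xy^i z ∈ L for all i ≥ 0.

Since our assumption that L is regular leads to a contradiction,
we conclude that L = {a^n b^n : n ≥ 0} is NOT regular. ∎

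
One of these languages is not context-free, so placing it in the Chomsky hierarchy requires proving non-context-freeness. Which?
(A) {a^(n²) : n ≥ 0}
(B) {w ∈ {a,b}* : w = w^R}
(A) {a^(n²) : n ≥ 0}

(A) {a^(n²) : n ≥ 0} requires the CFL pumping lemma.

- {w ∈ {a,b}* : w = w^R} is context-free (but not regular)
  • Can be shown non-regular with the regular pumping lemma
  • After pumping, the string is no longer symmetric

- {a^(n²) : n ≥ 0} is NOT context-free
  • Requires the CFL pumping lemma to prove
  • Gaps between squares grow unboundedly

The CFL pumping lemma is "stronger" in that it can prove non-membership
in the larger class of context-free languages.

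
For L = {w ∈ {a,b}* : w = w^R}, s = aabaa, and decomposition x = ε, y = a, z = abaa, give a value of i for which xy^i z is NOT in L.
i = 2

xy²z = ε · aa · abaa = aaabaa; aaabaa reversed is aabaaa ≠ aaabaa, so it is not a palindrome and is not in L.
(Other choices also work, e.g. i = 0, 3; only i = 1 is guaranteed to stay in L since xy¹z = s.)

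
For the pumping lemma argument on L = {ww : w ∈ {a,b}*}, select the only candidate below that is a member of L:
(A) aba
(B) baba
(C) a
(B) baba

The pumping lemma is applied to a string s that lies in L, so first check membership of each option:
- (A) aba has odd length 3, so it cannot be written as ww and is not in L ✗
- (B) baba splits into halves ba · ba, which are equal, so it is in L (w = ba) ✓
- (C) a has odd length 1, so it cannot be written as ww and is not in L ✗

Only (B) baba is in L, so it is the only candidate that could play the role of s.
(In a complete proof one picks s in terms of the pumping length p so that |s| ≥ p is guaranteed; a fixed string like baba illustrates the shape of such an s.)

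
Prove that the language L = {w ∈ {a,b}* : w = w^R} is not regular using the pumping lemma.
Assume for contradiction that L is regular, and let p ≥ 1 be the pumping length given by the pumping lemma.
Choose s = a^p b a^p. Then s ∈ L (it reads the same in both directions) and |s| = 2p + 1 ≥ p.
By the pumping lemma, s = xyz for some x, y, z with |xy| ≤ p, |y| ≥ 1, and xy^i z ∈ L for every i ≥ 0.
Since |xy| ≤ p and the first p symbols of s are all a's, y = a^k for some k with 1 ≤ k ≤ p.

Take i = 0: xy⁰z = a^(p − k) b a^p.
Its reversal is a^p b a^(p − k). These differ because the block of a's before the unique b has length p − k in one and p in the other, and p − k ≠ p since k ≥ 1. So xy⁰z is not a palindrome, i.e. xy⁰z ∉ L.

This contradicts the pumping lemma, which requires xy^i z ∈ L for all i ≥ 0.
Hence L = {w ∈ {a,b}* : w = w^R} is not regular. ∎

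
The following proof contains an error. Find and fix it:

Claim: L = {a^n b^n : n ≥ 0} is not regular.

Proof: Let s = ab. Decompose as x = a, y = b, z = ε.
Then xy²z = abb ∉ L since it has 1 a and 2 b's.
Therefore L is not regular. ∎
Error: The string s = ab might be shorter than the pumping length p.

Correction: Choose s = a^p b^p to ensure |s| ≥ p. Also, the decomposition is wrong: with |xy| ≤ p, y cannot include b's when s starts with p a's.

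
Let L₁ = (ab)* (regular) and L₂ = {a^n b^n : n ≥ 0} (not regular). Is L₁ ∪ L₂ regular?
No — L₁ ∪ L₂ is not regular.

Let U = (ab)* ∪ {a^n b^n}. If U were regular, then U ∩ aa*bb* would be regular (closure under intersection with a regular language). But (ab)* ∩ aa*bb* = {ab} and {a^n b^n} ∩ aa*bb* = {a^n b^n : n ≥ 1}, so U ∩ aa*bb* = {a^n b^n : n ≥ 1}, which is not regular. Hence U is not regular.

Note that the bare facts "L₁ regular, L₂ non-regular" do not settle the question by themselves: the closure of regular languages under ∪, ∩, complement and difference applies only when BOTH operands are regular. With a non-regular operand the result can come out regular or non-regular depending on the specific languages, so one has to work out L₁ ∪ L₂ for this particular pair, as above.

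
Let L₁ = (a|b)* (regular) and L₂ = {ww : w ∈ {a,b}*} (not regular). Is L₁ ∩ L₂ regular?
No — L₁ ∩ L₂ is not regular.

(a|b)* is all strings over {a,b}, so L₁ ∩ L₂ = {ww : w ∈ {a,b}*} = L₂ itself, which is not regular (pump s = a^p b a^p b).

Note that the bare facts "L₁ regular, L₂ non-regular" do not settle the question by themselves: the closure of regular languages under ∪, ∩, complement and difference applies only when BOTH operands are regular. With a non-regular operand the result can come out regular or non-regular depending on the specific languages, so one has to work out L₁ ∩ L₂ for this particular pair, as above.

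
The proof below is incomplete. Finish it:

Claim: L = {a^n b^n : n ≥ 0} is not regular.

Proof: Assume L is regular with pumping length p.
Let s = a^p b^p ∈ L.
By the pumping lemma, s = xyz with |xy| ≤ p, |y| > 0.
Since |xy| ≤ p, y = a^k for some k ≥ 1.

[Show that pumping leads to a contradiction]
Consider xy²z = a^(p+k) b^p.

Since k ≥ 1, we have p + k > p.
So xy²z has more a's than b's: (p+k) a's vs p b's.
This means xy²z ∉ L because a^n b^n requires equal counts.

This contradicts the pumping lemma which states xy²z ∈ L.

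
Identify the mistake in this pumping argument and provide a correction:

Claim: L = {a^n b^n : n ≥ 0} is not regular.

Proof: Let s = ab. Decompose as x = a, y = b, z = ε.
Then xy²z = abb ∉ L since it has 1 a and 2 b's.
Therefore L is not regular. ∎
Error: The string s = ab might be shorter than the pumping length p.

Correction: Choose s = a^p b^p to ensure |s| ≥ p. Also, the decomposition is wrong: with |xy| ≤ p, y cannot include b's when s starts with p a's.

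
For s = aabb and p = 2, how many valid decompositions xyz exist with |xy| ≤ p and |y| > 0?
3

For s = 'aabb' with pumping length p = 2:

Constraints: |xy| ≤ 2, |y| > 0

Valid decompositions (|xy| ≤ p, |y| ≥ 1):
  • x='', y='a', z='abb'
  • x='a', y='a', z='bb'
  • x='', y='aa', z='bb'

Total count: 3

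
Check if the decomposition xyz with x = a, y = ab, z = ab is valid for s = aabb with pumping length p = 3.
Violated: xyz = s

The decomposition x = a, y = ab, z = ab for s = aabb with p = 3
violates the constraint: xyz = s

xyz = 'a' + 'ab' + 'ab' = 'aabab' ≠ 'aabb' = s. The decomposition doesn't reconstruct s.

Pumping lemma constraints:
1. xyz = s (decomposition is valid)
2. |xy| ≤ p
3. |y| > 0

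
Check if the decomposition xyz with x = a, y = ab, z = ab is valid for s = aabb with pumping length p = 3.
Violated: xyz = s

The decomposition x = a, y = ab, z = ab for s = aabb with p = 3
violates the constraint: xyz = s

xyz = 'a' + 'ab' + 'ab' = 'aabab' ≠ 'aabb' = s. The decomposition doesn't reconstruct s.

Pumping lemma constraints:
1. xyz = s (decomposition is valid)
2. |xy| ≤ p
3. |y| > 0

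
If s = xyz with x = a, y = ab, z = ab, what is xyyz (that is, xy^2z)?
aababab

Given x = 'a', y = 'ab', z = 'ab' and i = 2:

xy^2z = x + y·y·...·y (2 times) + z
       = 'a' + 'ab'^2 + 'ab'
       = 'a' + 'abab' + 'ab'
       = 'aababab'

The pumped string is 'aababab' with length 7.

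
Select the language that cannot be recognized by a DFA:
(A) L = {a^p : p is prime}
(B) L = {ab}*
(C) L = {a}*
(A) {a^p : p is prime}

(A) L = {a^p : p is prime} is NOT regular.

The pumping lemma can be used to prove this:
After pumping, the length becomes composite

The other languages are regular because they can be recognized by finite automata.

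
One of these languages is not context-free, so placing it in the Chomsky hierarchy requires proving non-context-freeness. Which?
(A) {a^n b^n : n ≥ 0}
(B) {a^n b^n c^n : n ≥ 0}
(B) {a^n b^n c^n : n ≥ 0}

(B) {a^n b^n c^n : n ≥ 0} requires the CFL pumping lemma.

- {a^n b^n : n ≥ 0} is context-free (but not regular)
  • Can be shown non-regular with the regular pumping lemma
  • After pumping, the number of a's and b's become unequal

- {a^n b^n c^n : n ≥ 0} is NOT context-free
  • Requires the CFL pumping lemma to prove
  • Cannot maintain three equal counts simultaneously

The CFL pumping lemma is "stronger" in that it can prove non-membership
in the larger class of context-free languages.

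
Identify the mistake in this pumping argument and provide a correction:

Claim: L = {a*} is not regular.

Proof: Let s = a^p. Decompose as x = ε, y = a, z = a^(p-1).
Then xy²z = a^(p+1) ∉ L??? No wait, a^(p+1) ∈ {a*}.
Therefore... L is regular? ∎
Error: The proof attempts to show a*  is not regular, but a* IS regular!

Correction: a* is a regular language (recognized by a simple DFA with one accepting state and self-loop on 'a'). The pumping lemma can only prove non-regularity, not regularity. For regular languages, pumping always works.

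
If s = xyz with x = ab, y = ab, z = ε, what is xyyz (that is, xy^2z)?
ababab

Given x = 'ab', y = 'ab', z = '' and i = 2:

xy^2z = x + y·y·...·y (2 times) + z
       = 'ab' + 'ab'^2 + ''
       = 'ab' + 'abab' + ''
       = 'ababab'

The pumped string is 'ababab' with length 6.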